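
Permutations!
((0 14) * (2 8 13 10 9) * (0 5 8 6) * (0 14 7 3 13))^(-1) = ((0 7 3 13 10 9 2 6 14 5 8))^(-1) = (0 8 5 14 6 2 9 10 13 3 7)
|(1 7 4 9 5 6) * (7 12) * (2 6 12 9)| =|(1 9 5 12 7 4 2 6)| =8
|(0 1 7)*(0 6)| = |(0 1 7 6)| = 4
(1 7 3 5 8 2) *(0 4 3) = (0 4 3 5 8 2 1 7) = [4, 7, 1, 5, 3, 8, 6, 0, 2]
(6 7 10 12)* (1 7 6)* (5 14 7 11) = (1 11 5 14 7 10 12) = [0, 11, 2, 3, 4, 14, 6, 10, 8, 9, 12, 5, 1, 13, 7]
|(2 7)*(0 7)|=3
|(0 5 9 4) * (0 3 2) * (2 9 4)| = 6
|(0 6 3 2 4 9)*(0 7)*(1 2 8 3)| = |(0 6 1 2 4 9 7)(3 8)| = 14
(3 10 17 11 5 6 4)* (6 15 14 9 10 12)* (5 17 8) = (3 12 6 4)(5 15 14 9 10 8)(11 17) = [0, 1, 2, 12, 3, 15, 4, 7, 5, 10, 8, 17, 6, 13, 9, 14, 16, 11]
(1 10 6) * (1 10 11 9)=[0, 11, 2, 3, 4, 5, 10, 7, 8, 1, 6, 9]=(1 11 9)(6 10)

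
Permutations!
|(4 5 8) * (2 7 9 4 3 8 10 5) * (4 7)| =2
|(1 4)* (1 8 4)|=2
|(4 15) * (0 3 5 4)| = 5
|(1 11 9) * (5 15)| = 6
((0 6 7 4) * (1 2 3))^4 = (7)(1 2 3)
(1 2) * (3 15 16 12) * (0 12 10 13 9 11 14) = (0 12 3 15 16 10 13 9 11 14)(1 2) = [12, 2, 1, 15, 4, 5, 6, 7, 8, 11, 13, 14, 3, 9, 0, 16, 10]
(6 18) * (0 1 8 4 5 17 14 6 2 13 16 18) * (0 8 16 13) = (0 1 16 18 2)(4 5 17 14 6 8) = [1, 16, 0, 3, 5, 17, 8, 7, 4, 9, 10, 11, 12, 13, 6, 15, 18, 14, 2]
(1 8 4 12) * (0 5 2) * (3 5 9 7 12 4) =(0 9 7 12 1 8 3 5 2) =[9, 8, 0, 5, 4, 2, 6, 12, 3, 7, 10, 11, 1]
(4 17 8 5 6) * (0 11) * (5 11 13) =[13, 1, 2, 3, 17, 6, 4, 7, 11, 9, 10, 0, 12, 5, 14, 15, 16, 8] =(0 13 5 6 4 17 8 11)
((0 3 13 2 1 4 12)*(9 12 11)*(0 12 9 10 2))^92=((0 3 13)(1 4 11 10 2))^92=(0 13 3)(1 11 2 4 10)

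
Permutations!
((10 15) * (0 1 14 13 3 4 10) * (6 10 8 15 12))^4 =(0 3)(1 4)(6 10 12)(8 14)(13 15)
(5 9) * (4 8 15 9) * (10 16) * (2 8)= (2 8 15 9 5 4)(10 16)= [0, 1, 8, 3, 2, 4, 6, 7, 15, 5, 16, 11, 12, 13, 14, 9, 10]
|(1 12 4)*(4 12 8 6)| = 4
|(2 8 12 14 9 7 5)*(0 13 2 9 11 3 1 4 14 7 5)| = 30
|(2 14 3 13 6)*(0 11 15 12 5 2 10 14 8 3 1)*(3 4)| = 14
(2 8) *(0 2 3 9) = (0 2 8 3 9) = [2, 1, 8, 9, 4, 5, 6, 7, 3, 0]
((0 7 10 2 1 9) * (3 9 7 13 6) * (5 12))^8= (0 3 13 9 6)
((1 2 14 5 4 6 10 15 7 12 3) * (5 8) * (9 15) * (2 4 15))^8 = ((1 4 6 10 9 2 14 8 5 15 7 12 3))^8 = (1 5 10 12 14 4 15 9 3 8 6 7 2)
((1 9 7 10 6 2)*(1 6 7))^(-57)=((1 9)(2 6)(7 10))^(-57)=(1 9)(2 6)(7 10)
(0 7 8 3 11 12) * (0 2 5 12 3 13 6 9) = (0 7 8 13 6 9)(2 5 12)(3 11) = [7, 1, 5, 11, 4, 12, 9, 8, 13, 0, 10, 3, 2, 6]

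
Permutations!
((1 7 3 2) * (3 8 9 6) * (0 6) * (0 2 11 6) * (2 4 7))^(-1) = (1 2)(3 6 11)(4 9 8 7)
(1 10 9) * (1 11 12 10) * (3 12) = (3 12 10 9 11) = [0, 1, 2, 12, 4, 5, 6, 7, 8, 11, 9, 3, 10]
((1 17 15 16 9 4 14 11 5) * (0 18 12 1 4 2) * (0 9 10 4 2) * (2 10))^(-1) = (0 9 2 16 15 17 1 12 18)(4 10 5 11 14)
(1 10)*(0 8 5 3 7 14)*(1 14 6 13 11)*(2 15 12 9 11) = [8, 10, 15, 7, 4, 3, 13, 6, 5, 11, 14, 1, 9, 2, 0, 12] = (0 8 5 3 7 6 13 2 15 12 9 11 1 10 14)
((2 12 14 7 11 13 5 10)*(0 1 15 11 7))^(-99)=(0 1 15 11 13 5 10 2 12 14)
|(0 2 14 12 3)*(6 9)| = |(0 2 14 12 3)(6 9)| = 10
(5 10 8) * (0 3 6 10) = (0 3 6 10 8 5) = [3, 1, 2, 6, 4, 0, 10, 7, 5, 9, 8]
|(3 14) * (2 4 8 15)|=4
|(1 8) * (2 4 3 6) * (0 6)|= 10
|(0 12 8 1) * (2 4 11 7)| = 4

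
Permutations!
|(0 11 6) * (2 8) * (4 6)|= |(0 11 4 6)(2 8)|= 4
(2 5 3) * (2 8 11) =(2 5 3 8 11) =[0, 1, 5, 8, 4, 3, 6, 7, 11, 9, 10, 2]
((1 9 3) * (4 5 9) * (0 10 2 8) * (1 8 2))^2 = (0 1 5 3)(4 9 8 10)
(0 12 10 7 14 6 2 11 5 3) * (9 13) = (0 12 10 7 14 6 2 11 5 3)(9 13) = [12, 1, 11, 0, 4, 3, 2, 14, 8, 13, 7, 5, 10, 9, 6]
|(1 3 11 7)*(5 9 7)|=6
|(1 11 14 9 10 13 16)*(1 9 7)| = |(1 11 14 7)(9 10 13 16)| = 4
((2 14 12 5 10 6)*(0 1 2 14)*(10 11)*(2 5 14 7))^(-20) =(14)(0 10)(1 6)(2 11)(5 7)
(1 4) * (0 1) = (0 1 4) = [1, 4, 2, 3, 0]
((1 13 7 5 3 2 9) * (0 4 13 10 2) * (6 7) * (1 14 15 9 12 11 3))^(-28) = (0 2 7)(1 13 11)(3 10 6)(4 12 5)(9 15 14)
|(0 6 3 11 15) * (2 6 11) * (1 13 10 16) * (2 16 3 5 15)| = |(0 11 2 6 5 15)(1 13 10 3 16)| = 30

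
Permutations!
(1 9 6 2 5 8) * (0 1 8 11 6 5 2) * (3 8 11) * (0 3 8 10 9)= [1, 0, 2, 10, 4, 8, 3, 7, 11, 5, 9, 6]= (0 1)(3 10 9 5 8 11 6)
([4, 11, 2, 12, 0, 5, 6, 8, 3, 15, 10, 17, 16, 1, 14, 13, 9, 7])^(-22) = [0, 1, 2, 3, 4, 5, 6, 7, 8, 9, 10, 11, 12, 13, 14, 15, 16, 17]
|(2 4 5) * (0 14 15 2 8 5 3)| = 6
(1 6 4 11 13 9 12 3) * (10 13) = (1 6 4 11 10 13 9 12 3) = [0, 6, 2, 1, 11, 5, 4, 7, 8, 12, 13, 10, 3, 9]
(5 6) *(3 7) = [0, 1, 2, 7, 4, 6, 5, 3] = (3 7)(5 6)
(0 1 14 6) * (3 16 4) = (0 1 14 6)(3 16 4) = [1, 14, 2, 16, 3, 5, 0, 7, 8, 9, 10, 11, 12, 13, 6, 15, 4]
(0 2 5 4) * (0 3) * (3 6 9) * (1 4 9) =(0 2 5 9 3)(1 4 6) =[2, 4, 5, 0, 6, 9, 1, 7, 8, 3]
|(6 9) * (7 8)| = |(6 9)(7 8)| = 2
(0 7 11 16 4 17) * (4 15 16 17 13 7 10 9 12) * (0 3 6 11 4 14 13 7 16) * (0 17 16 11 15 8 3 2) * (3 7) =[10, 1, 0, 6, 3, 5, 15, 4, 7, 12, 9, 16, 14, 11, 13, 17, 8, 2] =(0 10 9 12 14 13 11 16 8 7 4 3 6 15 17 2)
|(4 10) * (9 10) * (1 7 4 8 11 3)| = 8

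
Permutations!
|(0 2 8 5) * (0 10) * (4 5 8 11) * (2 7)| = |(0 7 2 11 4 5 10)| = 7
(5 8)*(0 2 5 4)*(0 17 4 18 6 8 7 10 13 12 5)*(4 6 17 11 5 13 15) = (0 2)(4 11 5 7 10 15)(6 8 18 17)(12 13) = [2, 1, 0, 3, 11, 7, 8, 10, 18, 9, 15, 5, 13, 12, 14, 4, 16, 6, 17]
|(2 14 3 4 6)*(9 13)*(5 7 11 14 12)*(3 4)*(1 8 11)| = 10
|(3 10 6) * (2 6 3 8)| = 6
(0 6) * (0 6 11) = (0 11) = [11, 1, 2, 3, 4, 5, 6, 7, 8, 9, 10, 0]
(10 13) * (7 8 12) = (7 8 12)(10 13) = [0, 1, 2, 3, 4, 5, 6, 8, 12, 9, 13, 11, 7, 10]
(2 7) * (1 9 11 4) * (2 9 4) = (1 4)(2 7 9 11) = [0, 4, 7, 3, 1, 5, 6, 9, 8, 11, 10, 2]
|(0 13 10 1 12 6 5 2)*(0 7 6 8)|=|(0 13 10 1 12 8)(2 7 6 5)|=12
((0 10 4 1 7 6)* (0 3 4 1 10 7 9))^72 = ((0 7 6 3 4 10 1 9))^72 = (10)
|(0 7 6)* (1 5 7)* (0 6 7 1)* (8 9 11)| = |(1 5)(8 9 11)| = 6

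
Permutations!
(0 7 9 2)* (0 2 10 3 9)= (0 7)(3 9 10)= [7, 1, 2, 9, 4, 5, 6, 0, 8, 10, 3]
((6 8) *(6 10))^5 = (6 10 8)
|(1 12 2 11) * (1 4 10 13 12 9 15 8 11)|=|(1 9 15 8 11 4 10 13 12 2)|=10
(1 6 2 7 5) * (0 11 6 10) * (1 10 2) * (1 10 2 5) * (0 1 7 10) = [11, 5, 10, 3, 4, 2, 0, 7, 8, 9, 1, 6] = (0 11 6)(1 5 2 10)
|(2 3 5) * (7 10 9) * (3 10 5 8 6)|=15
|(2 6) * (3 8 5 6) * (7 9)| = 10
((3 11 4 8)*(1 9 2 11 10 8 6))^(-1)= (1 6 4 11 2 9)(3 8 10)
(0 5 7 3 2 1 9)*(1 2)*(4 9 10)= (0 5 7 3 1 10 4 9)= [5, 10, 2, 1, 9, 7, 6, 3, 8, 0, 4]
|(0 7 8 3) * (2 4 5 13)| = 4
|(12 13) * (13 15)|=|(12 15 13)|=3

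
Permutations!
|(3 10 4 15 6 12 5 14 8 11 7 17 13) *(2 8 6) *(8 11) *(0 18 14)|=18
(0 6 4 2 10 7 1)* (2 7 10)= (10)(0 6 4 7 1)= [6, 0, 2, 3, 7, 5, 4, 1, 8, 9, 10]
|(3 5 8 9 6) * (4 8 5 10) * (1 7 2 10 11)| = 10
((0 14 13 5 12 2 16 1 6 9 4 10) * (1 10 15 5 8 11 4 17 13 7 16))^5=((0 14 7 16 10)(1 6 9 17 13 8 11 4 15 5 12 2))^5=(1 8 12 17 15 6 11 2 13 5 9 4)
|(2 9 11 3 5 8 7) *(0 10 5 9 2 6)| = |(0 10 5 8 7 6)(3 9 11)| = 6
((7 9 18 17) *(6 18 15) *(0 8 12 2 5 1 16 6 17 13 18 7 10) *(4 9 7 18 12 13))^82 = (0 16 10 1 17 5 15 2 9 12 4 13 18 8 6)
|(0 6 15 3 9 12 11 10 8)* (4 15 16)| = |(0 6 16 4 15 3 9 12 11 10 8)| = 11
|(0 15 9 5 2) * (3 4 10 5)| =|(0 15 9 3 4 10 5 2)| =8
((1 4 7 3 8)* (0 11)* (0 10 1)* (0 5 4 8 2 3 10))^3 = (0 11)(1 4)(2 3)(5 10)(7 8)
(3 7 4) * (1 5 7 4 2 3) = (1 5 7 2 3 4) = [0, 5, 3, 4, 1, 7, 6, 2]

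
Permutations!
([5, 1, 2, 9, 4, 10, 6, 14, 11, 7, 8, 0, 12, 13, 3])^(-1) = (0 11 8 10 5)(3 14 7 9)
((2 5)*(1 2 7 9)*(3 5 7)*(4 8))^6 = ((1 2 7 9)(3 5)(4 8))^6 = (1 7)(2 9)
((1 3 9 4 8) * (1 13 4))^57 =((1 3 9)(4 8 13))^57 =(13)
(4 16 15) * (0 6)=(0 6)(4 16 15)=[6, 1, 2, 3, 16, 5, 0, 7, 8, 9, 10, 11, 12, 13, 14, 4, 15]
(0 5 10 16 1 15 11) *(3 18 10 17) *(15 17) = (0 5 15 11)(1 17 3 18 10 16) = [5, 17, 2, 18, 4, 15, 6, 7, 8, 9, 16, 0, 12, 13, 14, 11, 1, 3, 10]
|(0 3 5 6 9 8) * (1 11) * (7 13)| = |(0 3 5 6 9 8)(1 11)(7 13)| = 6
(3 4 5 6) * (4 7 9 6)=[0, 1, 2, 7, 5, 4, 3, 9, 8, 6]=(3 7 9 6)(4 5)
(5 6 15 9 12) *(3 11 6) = [0, 1, 2, 11, 4, 3, 15, 7, 8, 12, 10, 6, 5, 13, 14, 9] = (3 11 6 15 9 12 5)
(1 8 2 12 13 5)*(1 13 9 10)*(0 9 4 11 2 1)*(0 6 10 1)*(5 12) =[9, 8, 5, 3, 11, 13, 10, 7, 0, 1, 6, 2, 4, 12] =(0 9 1 8)(2 5 13 12 4 11)(6 10)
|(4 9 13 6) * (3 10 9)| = |(3 10 9 13 6 4)| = 6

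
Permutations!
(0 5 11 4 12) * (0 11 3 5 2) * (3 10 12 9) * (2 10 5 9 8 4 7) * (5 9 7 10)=(0 5 9 3 7 2)(4 8)(10 12 11)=[5, 1, 0, 7, 8, 9, 6, 2, 4, 3, 12, 10, 11]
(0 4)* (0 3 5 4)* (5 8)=(3 8 5 4)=[0, 1, 2, 8, 3, 4, 6, 7, 5]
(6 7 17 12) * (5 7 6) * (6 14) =[0, 1, 2, 3, 4, 7, 14, 17, 8, 9, 10, 11, 5, 13, 6, 15, 16, 12] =(5 7 17 12)(6 14)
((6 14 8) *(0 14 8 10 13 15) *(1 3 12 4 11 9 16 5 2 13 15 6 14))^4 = (0 4 5 8)(1 11 2 14)(3 9 13 10)(6 15 12 16)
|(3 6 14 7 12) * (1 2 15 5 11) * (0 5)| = 30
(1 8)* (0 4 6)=(0 4 6)(1 8)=[4, 8, 2, 3, 6, 5, 0, 7, 1]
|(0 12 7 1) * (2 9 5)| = 12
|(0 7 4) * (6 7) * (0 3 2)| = |(0 6 7 4 3 2)| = 6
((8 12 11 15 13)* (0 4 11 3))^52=((0 4 11 15 13 8 12 3))^52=(0 13)(3 15)(4 8)(11 12)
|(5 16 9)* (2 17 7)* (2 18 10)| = |(2 17 7 18 10)(5 16 9)| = 15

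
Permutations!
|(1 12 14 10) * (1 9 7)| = |(1 12 14 10 9 7)| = 6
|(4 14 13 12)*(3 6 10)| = |(3 6 10)(4 14 13 12)| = 12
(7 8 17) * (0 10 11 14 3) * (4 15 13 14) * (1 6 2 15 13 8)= (0 10 11 4 13 14 3)(1 6 2 15 8 17 7)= [10, 6, 15, 0, 13, 5, 2, 1, 17, 9, 11, 4, 12, 14, 3, 8, 16, 7]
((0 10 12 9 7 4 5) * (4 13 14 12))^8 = (7 12 13 9 14)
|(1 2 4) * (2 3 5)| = |(1 3 5 2 4)| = 5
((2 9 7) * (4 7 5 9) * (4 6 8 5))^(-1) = (2 7 4 9 5 8 6)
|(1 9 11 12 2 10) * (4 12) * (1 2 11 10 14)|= |(1 9 10 2 14)(4 12 11)|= 15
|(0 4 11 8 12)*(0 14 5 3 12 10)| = |(0 4 11 8 10)(3 12 14 5)| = 20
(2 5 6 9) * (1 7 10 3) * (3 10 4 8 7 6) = [0, 6, 5, 1, 8, 3, 9, 4, 7, 2, 10] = (10)(1 6 9 2 5 3)(4 8 7)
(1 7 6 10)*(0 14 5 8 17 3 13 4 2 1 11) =[14, 7, 1, 13, 2, 8, 10, 6, 17, 9, 11, 0, 12, 4, 5, 15, 16, 3] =(0 14 5 8 17 3 13 4 2 1 7 6 10 11)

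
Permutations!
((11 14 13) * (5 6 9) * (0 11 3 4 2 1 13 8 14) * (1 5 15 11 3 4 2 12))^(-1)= (0 11 15 9 6 5 2 3)(1 12 4 13)(8 14)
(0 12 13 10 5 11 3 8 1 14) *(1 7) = (0 12 13 10 5 11 3 8 7 1 14) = [12, 14, 2, 8, 4, 11, 6, 1, 7, 9, 5, 3, 13, 10, 0]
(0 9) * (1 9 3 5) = (0 3 5 1 9) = [3, 9, 2, 5, 4, 1, 6, 7, 8, 0]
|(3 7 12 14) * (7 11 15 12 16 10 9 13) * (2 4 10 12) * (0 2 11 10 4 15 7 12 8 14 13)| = |(0 2 15 11 7 16 8 14 3 10 9)(12 13)| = 22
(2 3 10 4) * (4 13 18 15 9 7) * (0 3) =(0 3 10 13 18 15 9 7 4 2) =[3, 1, 0, 10, 2, 5, 6, 4, 8, 7, 13, 11, 12, 18, 14, 9, 16, 17, 15]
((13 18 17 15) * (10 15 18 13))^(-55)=((10 15)(17 18))^(-55)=(10 15)(17 18)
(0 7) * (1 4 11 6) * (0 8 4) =(0 7 8 4 11 6 1) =[7, 0, 2, 3, 11, 5, 1, 8, 4, 9, 10, 6]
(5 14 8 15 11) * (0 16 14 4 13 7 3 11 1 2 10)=(0 16 14 8 15 1 2 10)(3 11 5 4 13 7)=[16, 2, 10, 11, 13, 4, 6, 3, 15, 9, 0, 5, 12, 7, 8, 1, 14]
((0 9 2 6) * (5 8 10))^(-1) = (0 6 2 9)(5 10 8)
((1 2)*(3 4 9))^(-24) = (9) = ((1 2)(3 4 9))^(-24)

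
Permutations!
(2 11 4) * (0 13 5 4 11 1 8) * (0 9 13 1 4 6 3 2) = (0 1 8 9 13 5 6 3 2 4) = [1, 8, 4, 2, 0, 6, 3, 7, 9, 13, 10, 11, 12, 5]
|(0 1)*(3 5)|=|(0 1)(3 5)|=2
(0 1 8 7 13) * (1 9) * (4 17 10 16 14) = [9, 8, 2, 3, 17, 5, 6, 13, 7, 1, 16, 11, 12, 0, 4, 15, 14, 10] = (0 9 1 8 7 13)(4 17 10 16 14)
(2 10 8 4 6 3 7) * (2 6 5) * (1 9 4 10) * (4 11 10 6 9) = (1 4 5 2)(3 7 9 11 10 8 6) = [0, 4, 1, 7, 5, 2, 3, 9, 6, 11, 8, 10]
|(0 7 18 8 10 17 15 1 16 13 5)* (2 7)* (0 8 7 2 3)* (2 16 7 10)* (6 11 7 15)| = |(0 3)(1 15)(2 16 13 5 8)(6 11 7 18 10 17)| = 30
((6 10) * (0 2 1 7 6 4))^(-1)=((0 2 1 7 6 10 4))^(-1)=(0 4 10 6 7 1 2)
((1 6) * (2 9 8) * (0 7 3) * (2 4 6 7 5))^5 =(0 4)(1 2)(3 8)(5 6)(7 9)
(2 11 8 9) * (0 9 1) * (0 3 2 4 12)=(0 9 4 12)(1 3 2 11 8)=[9, 3, 11, 2, 12, 5, 6, 7, 1, 4, 10, 8, 0]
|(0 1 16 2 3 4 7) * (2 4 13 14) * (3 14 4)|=|(0 1 16 3 13 4 7)(2 14)|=14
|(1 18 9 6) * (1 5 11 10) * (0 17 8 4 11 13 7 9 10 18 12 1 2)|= |(0 17 8 4 11 18 10 2)(1 12)(5 13 7 9 6)|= 40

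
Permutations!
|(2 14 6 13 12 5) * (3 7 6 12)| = |(2 14 12 5)(3 7 6 13)| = 4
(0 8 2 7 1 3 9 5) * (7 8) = (0 7 1 3 9 5)(2 8) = [7, 3, 8, 9, 4, 0, 6, 1, 2, 5]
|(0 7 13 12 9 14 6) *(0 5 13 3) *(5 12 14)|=|(0 7 3)(5 13 14 6 12 9)|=6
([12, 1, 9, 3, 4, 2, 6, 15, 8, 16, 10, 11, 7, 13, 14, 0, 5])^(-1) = [15, 1, 5, 3, 4, 16, 6, 12, 8, 2, 10, 11, 0, 13, 14, 7, 9]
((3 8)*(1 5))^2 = (8) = ((1 5)(3 8))^2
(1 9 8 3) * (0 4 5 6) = (0 4 5 6)(1 9 8 3) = [4, 9, 2, 1, 5, 6, 0, 7, 3, 8]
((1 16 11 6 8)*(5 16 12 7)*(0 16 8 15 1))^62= ((0 16 11 6 15 1 12 7 5 8))^62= (0 11 15 12 5)(1 7 8 16 6)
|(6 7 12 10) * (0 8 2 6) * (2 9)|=|(0 8 9 2 6 7 12 10)|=8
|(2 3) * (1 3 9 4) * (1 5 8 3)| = 6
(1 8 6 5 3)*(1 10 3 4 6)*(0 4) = [4, 8, 2, 10, 6, 0, 5, 7, 1, 9, 3] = (0 4 6 5)(1 8)(3 10)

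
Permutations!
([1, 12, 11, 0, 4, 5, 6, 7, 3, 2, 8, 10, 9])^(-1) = (0 3 8 10 11 2 9 12 1)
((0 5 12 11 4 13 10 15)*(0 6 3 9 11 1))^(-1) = ((0 5 12 1)(3 9 11 4 13 10 15 6))^(-1) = (0 1 12 5)(3 6 15 10 13 4 11 9)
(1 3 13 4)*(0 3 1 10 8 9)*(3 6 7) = [6, 1, 2, 13, 10, 5, 7, 3, 9, 0, 8, 11, 12, 4] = (0 6 7 3 13 4 10 8 9)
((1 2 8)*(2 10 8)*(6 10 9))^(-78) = (1 6 8 9 10)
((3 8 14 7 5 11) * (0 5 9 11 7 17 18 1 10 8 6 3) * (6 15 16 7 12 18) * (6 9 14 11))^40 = ((0 5 12 18 1 10 8 11)(3 15 16 7 14 17 9 6))^40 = (18)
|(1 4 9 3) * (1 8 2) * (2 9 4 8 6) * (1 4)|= 7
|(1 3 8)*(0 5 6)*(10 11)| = |(0 5 6)(1 3 8)(10 11)| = 6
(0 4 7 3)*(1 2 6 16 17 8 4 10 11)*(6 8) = (0 10 11 1 2 8 4 7 3)(6 16 17) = [10, 2, 8, 0, 7, 5, 16, 3, 4, 9, 11, 1, 12, 13, 14, 15, 17, 6]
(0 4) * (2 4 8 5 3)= [8, 1, 4, 2, 0, 3, 6, 7, 5]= (0 8 5 3 2 4)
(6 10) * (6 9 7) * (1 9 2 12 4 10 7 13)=(1 9 13)(2 12 4 10)(6 7)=[0, 9, 12, 3, 10, 5, 7, 6, 8, 13, 2, 11, 4, 1]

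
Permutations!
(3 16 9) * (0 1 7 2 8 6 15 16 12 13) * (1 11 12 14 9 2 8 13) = (0 11 12 1 7 8 6 15 16 2 13)(3 14 9) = [11, 7, 13, 14, 4, 5, 15, 8, 6, 3, 10, 12, 1, 0, 9, 16, 2]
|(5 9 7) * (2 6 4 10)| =|(2 6 4 10)(5 9 7)| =12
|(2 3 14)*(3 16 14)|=3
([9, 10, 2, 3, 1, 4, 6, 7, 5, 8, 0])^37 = (0 8 4 10 9 5 1)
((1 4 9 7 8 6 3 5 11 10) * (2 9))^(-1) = (1 10 11 5 3 6 8 7 9 2 4)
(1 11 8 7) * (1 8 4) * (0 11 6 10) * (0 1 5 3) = (0 11 4 5 3)(1 6 10)(7 8) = [11, 6, 2, 0, 5, 3, 10, 8, 7, 9, 1, 4]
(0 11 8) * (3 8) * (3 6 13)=(0 11 6 13 3 8)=[11, 1, 2, 8, 4, 5, 13, 7, 0, 9, 10, 6, 12, 3]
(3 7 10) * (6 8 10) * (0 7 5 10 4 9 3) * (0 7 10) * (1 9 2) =[10, 9, 1, 5, 2, 0, 8, 6, 4, 3, 7] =(0 10 7 6 8 4 2 1 9 3 5)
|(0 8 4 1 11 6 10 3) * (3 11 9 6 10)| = |(0 8 4 1 9 6 3)(10 11)| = 14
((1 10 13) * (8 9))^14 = (1 13 10)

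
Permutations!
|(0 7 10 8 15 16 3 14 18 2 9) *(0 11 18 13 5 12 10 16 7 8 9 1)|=|(0 8 15 7 16 3 14 13 5 12 10 9 11 18 2 1)|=16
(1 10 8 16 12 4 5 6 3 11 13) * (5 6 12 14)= (1 10 8 16 14 5 12 4 6 3 11 13)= [0, 10, 2, 11, 6, 12, 3, 7, 16, 9, 8, 13, 4, 1, 5, 15, 14]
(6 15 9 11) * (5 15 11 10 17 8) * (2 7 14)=[0, 1, 7, 3, 4, 15, 11, 14, 5, 10, 17, 6, 12, 13, 2, 9, 16, 8]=(2 7 14)(5 15 9 10 17 8)(6 11)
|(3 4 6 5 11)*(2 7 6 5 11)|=|(2 7 6 11 3 4 5)|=7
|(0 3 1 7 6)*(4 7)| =6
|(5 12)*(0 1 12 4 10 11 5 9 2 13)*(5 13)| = 10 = |(0 1 12 9 2 5 4 10 11 13)|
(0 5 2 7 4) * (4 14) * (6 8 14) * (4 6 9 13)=[5, 1, 7, 3, 0, 2, 8, 9, 14, 13, 10, 11, 12, 4, 6]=(0 5 2 7 9 13 4)(6 8 14)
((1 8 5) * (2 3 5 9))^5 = (1 5 3 2 9 8)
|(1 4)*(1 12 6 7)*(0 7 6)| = |(0 7 1 4 12)| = 5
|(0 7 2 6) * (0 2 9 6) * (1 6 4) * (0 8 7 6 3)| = |(0 6 2 8 7 9 4 1 3)| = 9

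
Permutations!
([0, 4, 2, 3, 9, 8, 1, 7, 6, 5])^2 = [0, 9, 2, 3, 5, 6, 4, 7, 1, 8]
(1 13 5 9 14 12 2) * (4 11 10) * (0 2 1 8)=(0 2 8)(1 13 5 9 14 12)(4 11 10)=[2, 13, 8, 3, 11, 9, 6, 7, 0, 14, 4, 10, 1, 5, 12]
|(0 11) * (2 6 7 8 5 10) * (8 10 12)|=12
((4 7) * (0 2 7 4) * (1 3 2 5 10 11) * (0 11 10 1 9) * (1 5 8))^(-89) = (0 9 11 7 2 3 1 8)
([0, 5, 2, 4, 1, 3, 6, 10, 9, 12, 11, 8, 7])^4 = (7 9 11)(8 10 12)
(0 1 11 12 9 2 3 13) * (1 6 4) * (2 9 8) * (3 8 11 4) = (0 6 3 13)(1 4)(2 8)(11 12) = [6, 4, 8, 13, 1, 5, 3, 7, 2, 9, 10, 12, 11, 0]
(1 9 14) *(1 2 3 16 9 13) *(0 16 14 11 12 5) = [16, 13, 3, 14, 4, 0, 6, 7, 8, 11, 10, 12, 5, 1, 2, 15, 9] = (0 16 9 11 12 5)(1 13)(2 3 14)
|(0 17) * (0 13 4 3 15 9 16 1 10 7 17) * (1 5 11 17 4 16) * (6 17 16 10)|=30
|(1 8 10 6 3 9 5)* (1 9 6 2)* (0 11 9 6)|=12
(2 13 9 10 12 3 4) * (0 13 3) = (0 13 9 10 12)(2 3 4) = [13, 1, 3, 4, 2, 5, 6, 7, 8, 10, 12, 11, 0, 9]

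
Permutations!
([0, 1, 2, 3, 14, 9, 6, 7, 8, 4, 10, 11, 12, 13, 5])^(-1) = (4 9 5 14)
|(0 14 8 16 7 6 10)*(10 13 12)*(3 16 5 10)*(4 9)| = |(0 14 8 5 10)(3 16 7 6 13 12)(4 9)| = 30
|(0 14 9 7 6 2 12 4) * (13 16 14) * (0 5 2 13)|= |(2 12 4 5)(6 13 16 14 9 7)|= 12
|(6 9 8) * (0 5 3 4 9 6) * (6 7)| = |(0 5 3 4 9 8)(6 7)| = 6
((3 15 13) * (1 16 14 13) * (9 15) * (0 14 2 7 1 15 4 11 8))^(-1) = (0 8 11 4 9 3 13 14)(1 7 2 16)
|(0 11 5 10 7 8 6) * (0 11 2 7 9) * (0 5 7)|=12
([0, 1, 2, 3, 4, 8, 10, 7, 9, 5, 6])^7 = [0, 1, 2, 3, 4, 8, 10, 7, 9, 5, 6]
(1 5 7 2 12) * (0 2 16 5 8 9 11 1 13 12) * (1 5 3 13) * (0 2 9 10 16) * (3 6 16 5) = (0 9 11 3 13 12 1 8 10 5 7)(6 16) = [9, 8, 2, 13, 4, 7, 16, 0, 10, 11, 5, 3, 1, 12, 14, 15, 6]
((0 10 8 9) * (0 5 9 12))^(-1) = (0 12 8 10)(5 9)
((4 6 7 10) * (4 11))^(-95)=(11)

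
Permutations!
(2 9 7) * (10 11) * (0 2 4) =(0 2 9 7 4)(10 11) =[2, 1, 9, 3, 0, 5, 6, 4, 8, 7, 11, 10]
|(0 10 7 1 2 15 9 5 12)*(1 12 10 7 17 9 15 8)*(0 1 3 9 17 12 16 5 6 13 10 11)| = 45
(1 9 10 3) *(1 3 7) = (1 9 10 7) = [0, 9, 2, 3, 4, 5, 6, 1, 8, 10, 7]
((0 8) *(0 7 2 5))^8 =(0 2 8 5 7) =((0 8 7 2 5))^8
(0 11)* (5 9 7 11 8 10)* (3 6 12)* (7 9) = (0 8 10 5 7 11)(3 6 12) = [8, 1, 2, 6, 4, 7, 12, 11, 10, 9, 5, 0, 3]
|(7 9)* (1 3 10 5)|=|(1 3 10 5)(7 9)|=4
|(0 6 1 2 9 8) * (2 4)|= |(0 6 1 4 2 9 8)|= 7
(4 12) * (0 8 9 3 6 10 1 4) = (0 8 9 3 6 10 1 4 12) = [8, 4, 2, 6, 12, 5, 10, 7, 9, 3, 1, 11, 0]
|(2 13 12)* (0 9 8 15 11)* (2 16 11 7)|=10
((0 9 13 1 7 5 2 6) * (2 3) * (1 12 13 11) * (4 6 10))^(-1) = ((0 9 11 1 7 5 3 2 10 4 6)(12 13))^(-1) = (0 6 4 10 2 3 5 7 1 11 9)(12 13)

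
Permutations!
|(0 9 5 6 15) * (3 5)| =|(0 9 3 5 6 15)| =6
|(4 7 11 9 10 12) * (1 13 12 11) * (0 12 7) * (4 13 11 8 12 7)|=10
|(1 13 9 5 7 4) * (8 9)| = |(1 13 8 9 5 7 4)| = 7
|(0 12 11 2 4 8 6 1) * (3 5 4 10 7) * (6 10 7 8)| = 10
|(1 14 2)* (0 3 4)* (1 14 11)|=6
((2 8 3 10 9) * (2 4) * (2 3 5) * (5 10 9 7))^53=(2 7 8 5 10)(3 4 9)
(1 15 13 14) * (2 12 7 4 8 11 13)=(1 15 2 12 7 4 8 11 13 14)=[0, 15, 12, 3, 8, 5, 6, 4, 11, 9, 10, 13, 7, 14, 1, 2]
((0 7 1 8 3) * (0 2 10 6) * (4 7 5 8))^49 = (10)(1 4 7)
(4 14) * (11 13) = (4 14)(11 13) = [0, 1, 2, 3, 14, 5, 6, 7, 8, 9, 10, 13, 12, 11, 4]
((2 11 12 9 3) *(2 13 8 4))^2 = ((2 11 12 9 3 13 8 4))^2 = (2 12 3 8)(4 11 9 13)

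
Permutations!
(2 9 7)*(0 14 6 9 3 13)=(0 14 6 9 7 2 3 13)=[14, 1, 3, 13, 4, 5, 9, 2, 8, 7, 10, 11, 12, 0, 6]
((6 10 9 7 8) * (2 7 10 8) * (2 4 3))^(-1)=(2 3 4 7)(6 8)(9 10)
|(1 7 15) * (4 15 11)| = |(1 7 11 4 15)| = 5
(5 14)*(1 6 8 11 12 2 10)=(1 6 8 11 12 2 10)(5 14)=[0, 6, 10, 3, 4, 14, 8, 7, 11, 9, 1, 12, 2, 13, 5]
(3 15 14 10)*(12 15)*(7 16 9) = (3 12 15 14 10)(7 16 9) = [0, 1, 2, 12, 4, 5, 6, 16, 8, 7, 3, 11, 15, 13, 10, 14, 9]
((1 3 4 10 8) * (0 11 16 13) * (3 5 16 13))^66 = (1 3 8 16 10 5 4)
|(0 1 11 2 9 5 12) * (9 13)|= |(0 1 11 2 13 9 5 12)|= 8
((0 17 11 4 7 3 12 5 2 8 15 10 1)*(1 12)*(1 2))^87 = ((0 17 11 4 7 3 2 8 15 10 12 5 1))^87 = (0 10 3 17 12 2 11 5 8 4 1 15 7)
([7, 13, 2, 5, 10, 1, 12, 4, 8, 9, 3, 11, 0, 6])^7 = [13, 10, 2, 7, 12, 4, 5, 6, 8, 9, 0, 11, 1, 3]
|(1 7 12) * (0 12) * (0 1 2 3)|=|(0 12 2 3)(1 7)|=4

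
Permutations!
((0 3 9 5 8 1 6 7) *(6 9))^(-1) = ((0 3 6 7)(1 9 5 8))^(-1) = (0 7 6 3)(1 8 5 9)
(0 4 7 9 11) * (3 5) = [4, 1, 2, 5, 7, 3, 6, 9, 8, 11, 10, 0] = (0 4 7 9 11)(3 5)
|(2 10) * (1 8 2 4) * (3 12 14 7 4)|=9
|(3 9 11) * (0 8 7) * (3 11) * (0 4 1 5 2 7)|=10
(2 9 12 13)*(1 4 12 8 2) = (1 4 12 13)(2 9 8) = [0, 4, 9, 3, 12, 5, 6, 7, 2, 8, 10, 11, 13, 1]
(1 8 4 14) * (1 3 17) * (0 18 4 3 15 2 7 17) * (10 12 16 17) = (0 18 4 14 15 2 7 10 12 16 17 1 8 3) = [18, 8, 7, 0, 14, 5, 6, 10, 3, 9, 12, 11, 16, 13, 15, 2, 17, 1, 4]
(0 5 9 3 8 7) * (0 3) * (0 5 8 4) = (0 8 7 3 4)(5 9) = [8, 1, 2, 4, 0, 9, 6, 3, 7, 5]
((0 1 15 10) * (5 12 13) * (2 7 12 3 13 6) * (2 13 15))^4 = ((0 1 2 7 12 6 13 5 3 15 10))^4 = (0 12 3 1 6 15 2 13 10 7 5)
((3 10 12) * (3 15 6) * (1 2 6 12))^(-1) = ((1 2 6 3 10)(12 15))^(-1) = (1 10 3 6 2)(12 15)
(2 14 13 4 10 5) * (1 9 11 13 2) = [0, 9, 14, 3, 10, 1, 6, 7, 8, 11, 5, 13, 12, 4, 2] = (1 9 11 13 4 10 5)(2 14)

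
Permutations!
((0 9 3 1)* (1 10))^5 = (10)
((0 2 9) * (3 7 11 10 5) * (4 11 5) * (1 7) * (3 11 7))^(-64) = ((0 2 9)(1 3)(4 7 5 11 10))^(-64) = (0 9 2)(4 7 5 11 10)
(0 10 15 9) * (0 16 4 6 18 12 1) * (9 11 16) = (0 10 15 11 16 4 6 18 12 1) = [10, 0, 2, 3, 6, 5, 18, 7, 8, 9, 15, 16, 1, 13, 14, 11, 4, 17, 12]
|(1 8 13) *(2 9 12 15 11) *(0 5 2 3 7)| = |(0 5 2 9 12 15 11 3 7)(1 8 13)| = 9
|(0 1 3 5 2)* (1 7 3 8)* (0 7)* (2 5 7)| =|(1 8)(3 7)| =2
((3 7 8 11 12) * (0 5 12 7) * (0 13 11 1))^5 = (0 11 5 7 12 8 3 1 13)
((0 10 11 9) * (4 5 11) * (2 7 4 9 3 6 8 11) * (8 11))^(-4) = (0 9 10)(3 11 6)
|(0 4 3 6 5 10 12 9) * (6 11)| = |(0 4 3 11 6 5 10 12 9)| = 9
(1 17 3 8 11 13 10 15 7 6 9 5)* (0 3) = (0 3 8 11 13 10 15 7 6 9 5 1 17) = [3, 17, 2, 8, 4, 1, 9, 6, 11, 5, 15, 13, 12, 10, 14, 7, 16, 0]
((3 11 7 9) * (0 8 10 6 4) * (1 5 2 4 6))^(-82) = (0 10 5 4 8 1 2)(3 7)(9 11)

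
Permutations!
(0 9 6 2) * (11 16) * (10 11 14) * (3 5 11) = [9, 1, 0, 5, 4, 11, 2, 7, 8, 6, 3, 16, 12, 13, 10, 15, 14] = (0 9 6 2)(3 5 11 16 14 10)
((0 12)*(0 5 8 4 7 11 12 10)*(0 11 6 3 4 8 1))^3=((0 10 11 12 5 1)(3 4 7 6))^3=(0 12)(1 11)(3 6 7 4)(5 10)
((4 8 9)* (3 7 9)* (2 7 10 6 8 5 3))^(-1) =((2 7 9 4 5 3 10 6 8))^(-1) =(2 8 6 10 3 5 4 9 7)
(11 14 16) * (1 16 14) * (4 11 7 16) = (1 4 11)(7 16) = [0, 4, 2, 3, 11, 5, 6, 16, 8, 9, 10, 1, 12, 13, 14, 15, 7]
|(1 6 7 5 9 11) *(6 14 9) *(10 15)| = 12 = |(1 14 9 11)(5 6 7)(10 15)|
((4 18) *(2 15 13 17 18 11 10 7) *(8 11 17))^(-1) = (2 7 10 11 8 13 15)(4 18 17) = ((2 15 13 8 11 10 7)(4 17 18))^(-1)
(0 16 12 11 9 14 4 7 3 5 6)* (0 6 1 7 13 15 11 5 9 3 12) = (0 16)(1 7 12 5)(3 9 14 4 13 15 11) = [16, 7, 2, 9, 13, 1, 6, 12, 8, 14, 10, 3, 5, 15, 4, 11, 0]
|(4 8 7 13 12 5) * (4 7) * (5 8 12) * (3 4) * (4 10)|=15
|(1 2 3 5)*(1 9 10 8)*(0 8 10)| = |(10)(0 8 1 2 3 5 9)| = 7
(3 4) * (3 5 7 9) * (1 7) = [0, 7, 2, 4, 5, 1, 6, 9, 8, 3] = (1 7 9 3 4 5)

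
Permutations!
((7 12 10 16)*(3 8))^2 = (7 10)(12 16)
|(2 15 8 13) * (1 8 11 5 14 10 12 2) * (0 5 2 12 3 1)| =24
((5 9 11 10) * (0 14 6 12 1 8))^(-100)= (0 6 1)(8 14 12)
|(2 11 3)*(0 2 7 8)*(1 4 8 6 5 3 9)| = 28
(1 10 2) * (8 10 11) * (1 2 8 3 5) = (1 11 3 5)(8 10) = [0, 11, 2, 5, 4, 1, 6, 7, 10, 9, 8, 3]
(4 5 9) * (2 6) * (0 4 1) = (0 4 5 9 1)(2 6) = [4, 0, 6, 3, 5, 9, 2, 7, 8, 1]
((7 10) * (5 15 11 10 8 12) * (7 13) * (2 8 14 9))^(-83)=(2 11 9 15 14 5 7 12 13 8 10)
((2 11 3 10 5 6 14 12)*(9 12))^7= (2 9 6 10 11 12 14 5 3)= ((2 11 3 10 5 6 14 9 12))^7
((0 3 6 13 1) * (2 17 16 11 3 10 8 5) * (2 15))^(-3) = (0 6 16 15 10 13 11 2 8 1 3 17 5)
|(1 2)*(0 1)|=|(0 1 2)|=3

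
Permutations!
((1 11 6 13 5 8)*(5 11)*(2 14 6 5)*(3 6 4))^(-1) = (1 8 5 11 13 6 3 4 14 2) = ((1 2 14 4 3 6 13 11 5 8))^(-1)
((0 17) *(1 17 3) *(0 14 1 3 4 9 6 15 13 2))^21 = ((0 4 9 6 15 13 2)(1 17 14))^21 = (17)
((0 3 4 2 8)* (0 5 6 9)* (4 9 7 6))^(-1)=(0 9 3)(2 4 5 8)(6 7)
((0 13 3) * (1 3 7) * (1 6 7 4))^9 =(0 3 1 4 13)(6 7)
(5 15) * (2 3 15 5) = (2 3 15) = [0, 1, 3, 15, 4, 5, 6, 7, 8, 9, 10, 11, 12, 13, 14, 2]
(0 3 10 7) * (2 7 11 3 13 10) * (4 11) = [13, 1, 7, 2, 11, 5, 6, 0, 8, 9, 4, 3, 12, 10] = (0 13 10 4 11 3 2 7)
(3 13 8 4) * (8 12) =(3 13 12 8 4) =[0, 1, 2, 13, 3, 5, 6, 7, 4, 9, 10, 11, 8, 12]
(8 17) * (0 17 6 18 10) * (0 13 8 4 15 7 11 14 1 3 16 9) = (0 17 4 15 7 11 14 1 3 16 9)(6 18 10 13 8) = [17, 3, 2, 16, 15, 5, 18, 11, 6, 0, 13, 14, 12, 8, 1, 7, 9, 4, 10]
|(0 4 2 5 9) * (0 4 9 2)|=|(0 9 4)(2 5)|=6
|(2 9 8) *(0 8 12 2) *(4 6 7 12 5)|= |(0 8)(2 9 5 4 6 7 12)|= 14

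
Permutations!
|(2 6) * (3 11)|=|(2 6)(3 11)|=2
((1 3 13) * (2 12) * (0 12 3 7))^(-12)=((0 12 2 3 13 1 7))^(-12)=(0 2 13 7 12 3 1)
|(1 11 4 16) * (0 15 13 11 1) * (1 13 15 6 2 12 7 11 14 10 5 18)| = 24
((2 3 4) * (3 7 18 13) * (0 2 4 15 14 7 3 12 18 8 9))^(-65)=(0 9 8 7 14 15 3 2)(12 18 13)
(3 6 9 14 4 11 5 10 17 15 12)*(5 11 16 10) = [0, 1, 2, 6, 16, 5, 9, 7, 8, 14, 17, 11, 3, 13, 4, 12, 10, 15] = (3 6 9 14 4 16 10 17 15 12)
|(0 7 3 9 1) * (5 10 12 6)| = 20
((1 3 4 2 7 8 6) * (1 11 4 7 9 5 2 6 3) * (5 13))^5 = ((2 9 13 5)(3 7 8)(4 6 11))^5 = (2 9 13 5)(3 8 7)(4 11 6)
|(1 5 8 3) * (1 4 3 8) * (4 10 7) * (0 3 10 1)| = 12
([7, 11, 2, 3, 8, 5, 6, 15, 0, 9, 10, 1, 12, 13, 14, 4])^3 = (0 4 7 8 15)(1 11)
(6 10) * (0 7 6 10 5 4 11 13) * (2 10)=(0 7 6 5 4 11 13)(2 10)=[7, 1, 10, 3, 11, 4, 5, 6, 8, 9, 2, 13, 12, 0]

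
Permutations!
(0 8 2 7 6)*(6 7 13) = (0 8 2 13 6) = [8, 1, 13, 3, 4, 5, 0, 7, 2, 9, 10, 11, 12, 6]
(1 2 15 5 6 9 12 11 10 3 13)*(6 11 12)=(1 2 15 5 11 10 3 13)(6 9)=[0, 2, 15, 13, 4, 11, 9, 7, 8, 6, 3, 10, 12, 1, 14, 5]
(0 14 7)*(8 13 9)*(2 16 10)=(0 14 7)(2 16 10)(8 13 9)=[14, 1, 16, 3, 4, 5, 6, 0, 13, 8, 2, 11, 12, 9, 7, 15, 10]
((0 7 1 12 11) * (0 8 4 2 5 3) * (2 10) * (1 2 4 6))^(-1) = (0 3 5 2 7)(1 6 8 11 12)(4 10)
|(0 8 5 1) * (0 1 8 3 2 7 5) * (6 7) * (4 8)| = 8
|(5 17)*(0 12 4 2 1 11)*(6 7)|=|(0 12 4 2 1 11)(5 17)(6 7)|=6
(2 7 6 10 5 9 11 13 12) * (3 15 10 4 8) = (2 7 6 4 8 3 15 10 5 9 11 13 12) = [0, 1, 7, 15, 8, 9, 4, 6, 3, 11, 5, 13, 2, 12, 14, 10]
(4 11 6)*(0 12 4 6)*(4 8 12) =(0 4 11)(8 12) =[4, 1, 2, 3, 11, 5, 6, 7, 12, 9, 10, 0, 8]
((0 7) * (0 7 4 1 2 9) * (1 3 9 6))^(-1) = (0 9 3 4)(1 6 2)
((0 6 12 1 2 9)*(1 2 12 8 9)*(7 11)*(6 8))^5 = (0 9 8)(1 2 12)(7 11)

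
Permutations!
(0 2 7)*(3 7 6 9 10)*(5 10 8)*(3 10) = (10)(0 2 6 9 8 5 3 7) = [2, 1, 6, 7, 4, 3, 9, 0, 5, 8, 10]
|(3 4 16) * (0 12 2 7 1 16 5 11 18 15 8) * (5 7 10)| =45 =|(0 12 2 10 5 11 18 15 8)(1 16 3 4 7)|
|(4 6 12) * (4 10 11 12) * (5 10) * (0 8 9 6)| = 20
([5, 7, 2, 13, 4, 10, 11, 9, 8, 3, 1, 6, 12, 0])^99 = [1, 3, 2, 5, 4, 7, 11, 13, 8, 0, 9, 6, 12, 10]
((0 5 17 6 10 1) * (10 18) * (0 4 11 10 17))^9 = (18)(0 5)(1 4 11 10)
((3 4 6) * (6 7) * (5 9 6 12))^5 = (3 9 12 4 6 5 7)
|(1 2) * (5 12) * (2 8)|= |(1 8 2)(5 12)|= 6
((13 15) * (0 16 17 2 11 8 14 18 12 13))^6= (0 14 16 18 17 12 2 13 11 15 8)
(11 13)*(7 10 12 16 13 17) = (7 10 12 16 13 11 17) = [0, 1, 2, 3, 4, 5, 6, 10, 8, 9, 12, 17, 16, 11, 14, 15, 13, 7]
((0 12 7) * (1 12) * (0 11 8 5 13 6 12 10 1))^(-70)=(13)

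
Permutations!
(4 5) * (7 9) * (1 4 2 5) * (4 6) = (1 6 4)(2 5)(7 9) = [0, 6, 5, 3, 1, 2, 4, 9, 8, 7]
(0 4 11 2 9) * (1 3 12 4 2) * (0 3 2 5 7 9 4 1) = (0 5 7 9 3 12 1 2 4 11) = [5, 2, 4, 12, 11, 7, 6, 9, 8, 3, 10, 0, 1]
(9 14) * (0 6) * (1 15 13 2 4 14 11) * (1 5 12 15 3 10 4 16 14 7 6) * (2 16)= (0 1 3 10 4 7 6)(5 12 15 13 16 14 9 11)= [1, 3, 2, 10, 7, 12, 0, 6, 8, 11, 4, 5, 15, 16, 9, 13, 14]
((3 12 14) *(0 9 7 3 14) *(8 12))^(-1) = ((14)(0 9 7 3 8 12))^(-1) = (14)(0 12 8 3 7 9)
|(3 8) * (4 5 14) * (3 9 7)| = |(3 8 9 7)(4 5 14)| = 12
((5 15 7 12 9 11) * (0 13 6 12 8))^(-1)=((0 13 6 12 9 11 5 15 7 8))^(-1)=(0 8 7 15 5 11 9 12 6 13)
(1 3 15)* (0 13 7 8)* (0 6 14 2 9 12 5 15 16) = (0 13 7 8 6 14 2 9 12 5 15 1 3 16) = [13, 3, 9, 16, 4, 15, 14, 8, 6, 12, 10, 11, 5, 7, 2, 1, 0]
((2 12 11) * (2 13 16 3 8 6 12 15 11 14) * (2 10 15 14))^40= (2 3 15 12 16 10 6 13 14 8 11)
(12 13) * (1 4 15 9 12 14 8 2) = [0, 4, 1, 3, 15, 5, 6, 7, 2, 12, 10, 11, 13, 14, 8, 9] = (1 4 15 9 12 13 14 8 2)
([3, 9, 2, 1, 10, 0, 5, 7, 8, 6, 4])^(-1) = (0 5 6 9 1 3)(4 10)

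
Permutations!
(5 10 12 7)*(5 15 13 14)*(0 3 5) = (0 3 5 10 12 7 15 13 14) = [3, 1, 2, 5, 4, 10, 6, 15, 8, 9, 12, 11, 7, 14, 0, 13]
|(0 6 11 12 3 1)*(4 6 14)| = |(0 14 4 6 11 12 3 1)| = 8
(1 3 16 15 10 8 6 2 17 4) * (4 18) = [0, 3, 17, 16, 1, 5, 2, 7, 6, 9, 8, 11, 12, 13, 14, 10, 15, 18, 4] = (1 3 16 15 10 8 6 2 17 18 4)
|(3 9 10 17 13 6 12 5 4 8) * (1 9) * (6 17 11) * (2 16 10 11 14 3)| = |(1 9 11 6 12 5 4 8 2 16 10 14 3)(13 17)| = 26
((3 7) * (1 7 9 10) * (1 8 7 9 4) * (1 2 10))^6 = (10)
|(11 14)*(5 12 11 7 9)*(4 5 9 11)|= 3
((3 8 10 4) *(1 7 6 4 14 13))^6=(1 10 4)(3 7 14)(6 13 8)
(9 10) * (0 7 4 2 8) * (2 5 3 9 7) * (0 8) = [2, 1, 0, 9, 5, 3, 6, 4, 8, 10, 7] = (0 2)(3 9 10 7 4 5)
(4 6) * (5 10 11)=(4 6)(5 10 11)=[0, 1, 2, 3, 6, 10, 4, 7, 8, 9, 11, 5]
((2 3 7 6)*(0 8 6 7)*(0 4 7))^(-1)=(0 7 4 3 2 6 8)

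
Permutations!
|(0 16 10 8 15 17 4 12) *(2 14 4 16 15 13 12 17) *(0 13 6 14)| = |(0 15 2)(4 17 16 10 8 6 14)(12 13)| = 42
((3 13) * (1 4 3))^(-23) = ((1 4 3 13))^(-23) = (1 4 3 13)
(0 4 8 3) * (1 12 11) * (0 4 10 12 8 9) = (0 10 12 11 1 8 3 4 9) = [10, 8, 2, 4, 9, 5, 6, 7, 3, 0, 12, 1, 11]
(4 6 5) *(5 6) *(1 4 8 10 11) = (1 4 5 8 10 11) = [0, 4, 2, 3, 5, 8, 6, 7, 10, 9, 11, 1]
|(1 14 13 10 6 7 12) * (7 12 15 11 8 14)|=|(1 7 15 11 8 14 13 10 6 12)|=10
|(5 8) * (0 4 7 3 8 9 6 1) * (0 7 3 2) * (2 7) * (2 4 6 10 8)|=12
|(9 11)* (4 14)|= |(4 14)(9 11)|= 2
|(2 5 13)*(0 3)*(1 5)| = |(0 3)(1 5 13 2)| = 4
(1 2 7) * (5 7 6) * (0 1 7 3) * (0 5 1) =[0, 2, 6, 5, 4, 3, 1, 7] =(7)(1 2 6)(3 5)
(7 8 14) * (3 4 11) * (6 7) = (3 4 11)(6 7 8 14) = [0, 1, 2, 4, 11, 5, 7, 8, 14, 9, 10, 3, 12, 13, 6]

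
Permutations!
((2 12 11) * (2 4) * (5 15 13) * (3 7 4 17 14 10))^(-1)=((2 12 11 17 14 10 3 7 4)(5 15 13))^(-1)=(2 4 7 3 10 14 17 11 12)(5 13 15)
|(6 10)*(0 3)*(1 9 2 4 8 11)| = 6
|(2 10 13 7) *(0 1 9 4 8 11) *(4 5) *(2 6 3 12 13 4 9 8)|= 60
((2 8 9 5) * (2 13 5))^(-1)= (2 9 8)(5 13)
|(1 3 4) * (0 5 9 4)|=6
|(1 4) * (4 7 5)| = 4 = |(1 7 5 4)|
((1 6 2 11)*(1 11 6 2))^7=((11)(1 2 6))^7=(11)(1 2 6)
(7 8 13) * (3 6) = (3 6)(7 8 13) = [0, 1, 2, 6, 4, 5, 3, 8, 13, 9, 10, 11, 12, 7]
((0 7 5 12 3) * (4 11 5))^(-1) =(0 3 12 5 11 4 7)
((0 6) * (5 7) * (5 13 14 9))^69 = ((0 6)(5 7 13 14 9))^69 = (0 6)(5 9 14 13 7)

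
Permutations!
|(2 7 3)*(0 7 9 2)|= 6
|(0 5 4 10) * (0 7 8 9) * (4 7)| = |(0 5 7 8 9)(4 10)| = 10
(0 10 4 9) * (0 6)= [10, 1, 2, 3, 9, 5, 0, 7, 8, 6, 4]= (0 10 4 9 6)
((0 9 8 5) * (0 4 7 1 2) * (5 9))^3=((0 5 4 7 1 2)(8 9))^3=(0 7)(1 5)(2 4)(8 9)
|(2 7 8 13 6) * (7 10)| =|(2 10 7 8 13 6)| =6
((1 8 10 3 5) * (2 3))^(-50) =((1 8 10 2 3 5))^(-50) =(1 3 10)(2 8 5)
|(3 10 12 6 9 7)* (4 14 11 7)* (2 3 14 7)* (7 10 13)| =|(2 3 13 7 14 11)(4 10 12 6 9)| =30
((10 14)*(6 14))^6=(14)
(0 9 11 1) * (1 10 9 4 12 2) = [4, 0, 1, 3, 12, 5, 6, 7, 8, 11, 9, 10, 2] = (0 4 12 2 1)(9 11 10)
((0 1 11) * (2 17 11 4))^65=((0 1 4 2 17 11))^65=(0 11 17 2 4 1)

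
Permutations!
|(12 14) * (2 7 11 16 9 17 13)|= |(2 7 11 16 9 17 13)(12 14)|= 14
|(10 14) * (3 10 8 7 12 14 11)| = |(3 10 11)(7 12 14 8)| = 12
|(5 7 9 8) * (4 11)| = |(4 11)(5 7 9 8)| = 4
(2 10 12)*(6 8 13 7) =[0, 1, 10, 3, 4, 5, 8, 6, 13, 9, 12, 11, 2, 7] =(2 10 12)(6 8 13 7)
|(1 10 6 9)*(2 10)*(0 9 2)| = |(0 9 1)(2 10 6)| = 3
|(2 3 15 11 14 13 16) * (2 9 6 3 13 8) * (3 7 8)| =|(2 13 16 9 6 7 8)(3 15 11 14)| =28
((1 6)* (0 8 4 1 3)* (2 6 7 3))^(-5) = (0 8 4 1 7 3)(2 6) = ((0 8 4 1 7 3)(2 6))^(-5)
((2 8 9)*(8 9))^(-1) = (2 9)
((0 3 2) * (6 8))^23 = ((0 3 2)(6 8))^23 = (0 2 3)(6 8)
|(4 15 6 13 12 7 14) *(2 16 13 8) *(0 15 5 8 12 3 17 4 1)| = |(0 15 6 12 7 14 1)(2 16 13 3 17 4 5 8)| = 56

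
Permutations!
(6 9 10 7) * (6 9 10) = (6 10 7 9) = [0, 1, 2, 3, 4, 5, 10, 9, 8, 6, 7]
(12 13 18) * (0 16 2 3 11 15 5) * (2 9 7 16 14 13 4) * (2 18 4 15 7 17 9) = (0 14 13 4 18 12 15 5)(2 3 11 7 16)(9 17) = [14, 1, 3, 11, 18, 0, 6, 16, 8, 17, 10, 7, 15, 4, 13, 5, 2, 9, 12]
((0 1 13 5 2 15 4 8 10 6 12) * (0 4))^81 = ((0 1 13 5 2 15)(4 8 10 6 12))^81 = (0 5)(1 2)(4 8 10 6 12)(13 15)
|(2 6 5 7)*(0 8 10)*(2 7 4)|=|(0 8 10)(2 6 5 4)|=12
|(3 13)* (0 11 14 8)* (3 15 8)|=|(0 11 14 3 13 15 8)|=7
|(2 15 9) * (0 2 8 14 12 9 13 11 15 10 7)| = |(0 2 10 7)(8 14 12 9)(11 15 13)| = 12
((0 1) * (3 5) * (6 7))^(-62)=((0 1)(3 5)(6 7))^(-62)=(7)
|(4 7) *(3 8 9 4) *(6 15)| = 10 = |(3 8 9 4 7)(6 15)|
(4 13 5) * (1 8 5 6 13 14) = (1 8 5 4 14)(6 13) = [0, 8, 2, 3, 14, 4, 13, 7, 5, 9, 10, 11, 12, 6, 1]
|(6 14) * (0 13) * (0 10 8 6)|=|(0 13 10 8 6 14)|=6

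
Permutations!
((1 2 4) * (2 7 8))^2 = ((1 7 8 2 4))^2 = (1 8 4 7 2)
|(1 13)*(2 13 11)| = 4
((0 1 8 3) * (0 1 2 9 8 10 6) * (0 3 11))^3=(0 8 2 11 9)(1 3 6 10)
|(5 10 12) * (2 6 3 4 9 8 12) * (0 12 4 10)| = |(0 12 5)(2 6 3 10)(4 9 8)| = 12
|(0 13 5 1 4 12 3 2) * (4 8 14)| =10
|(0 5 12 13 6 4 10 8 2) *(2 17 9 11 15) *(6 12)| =22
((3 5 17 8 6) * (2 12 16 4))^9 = ((2 12 16 4)(3 5 17 8 6))^9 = (2 12 16 4)(3 6 8 17 5)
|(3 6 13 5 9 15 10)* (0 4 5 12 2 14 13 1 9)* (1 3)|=12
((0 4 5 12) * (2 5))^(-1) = (0 12 5 2 4)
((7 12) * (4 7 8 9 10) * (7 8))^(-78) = (12)(4 9)(8 10)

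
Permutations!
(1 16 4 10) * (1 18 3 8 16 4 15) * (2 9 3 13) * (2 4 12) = [0, 12, 9, 8, 10, 5, 6, 7, 16, 3, 18, 11, 2, 4, 14, 1, 15, 17, 13] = (1 12 2 9 3 8 16 15)(4 10 18 13)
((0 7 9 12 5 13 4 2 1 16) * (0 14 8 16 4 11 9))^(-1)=(0 7)(1 2 4)(5 12 9 11 13)(8 14 16)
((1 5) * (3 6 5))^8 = (6)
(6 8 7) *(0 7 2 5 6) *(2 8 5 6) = (8)(0 7)(2 6 5) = [7, 1, 6, 3, 4, 2, 5, 0, 8]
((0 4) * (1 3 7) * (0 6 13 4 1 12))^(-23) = (0 3 12 1 7)(4 6 13)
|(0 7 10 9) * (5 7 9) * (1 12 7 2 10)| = |(0 9)(1 12 7)(2 10 5)| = 6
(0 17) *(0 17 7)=(17)(0 7)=[7, 1, 2, 3, 4, 5, 6, 0, 8, 9, 10, 11, 12, 13, 14, 15, 16, 17]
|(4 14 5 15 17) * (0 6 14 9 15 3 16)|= 12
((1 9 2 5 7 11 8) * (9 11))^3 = ((1 11 8)(2 5 7 9))^3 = (11)(2 9 7 5)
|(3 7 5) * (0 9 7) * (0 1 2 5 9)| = 4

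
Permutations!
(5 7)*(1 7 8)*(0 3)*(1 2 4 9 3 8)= [8, 7, 4, 0, 9, 1, 6, 5, 2, 3]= (0 8 2 4 9 3)(1 7 5)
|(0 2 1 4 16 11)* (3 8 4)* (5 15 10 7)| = |(0 2 1 3 8 4 16 11)(5 15 10 7)| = 8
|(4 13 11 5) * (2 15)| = 4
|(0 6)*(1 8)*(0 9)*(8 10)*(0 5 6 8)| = |(0 8 1 10)(5 6 9)| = 12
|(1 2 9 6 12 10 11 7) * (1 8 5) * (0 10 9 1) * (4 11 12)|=10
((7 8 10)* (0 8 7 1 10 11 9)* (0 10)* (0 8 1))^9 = ((0 1 8 11 9 10))^9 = (0 11)(1 9)(8 10)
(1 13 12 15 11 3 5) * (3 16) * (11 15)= (1 13 12 11 16 3 5)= [0, 13, 2, 5, 4, 1, 6, 7, 8, 9, 10, 16, 11, 12, 14, 15, 3]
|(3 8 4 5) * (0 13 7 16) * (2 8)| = |(0 13 7 16)(2 8 4 5 3)| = 20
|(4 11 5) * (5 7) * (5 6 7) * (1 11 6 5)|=4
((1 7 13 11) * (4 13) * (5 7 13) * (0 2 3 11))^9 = ((0 2 3 11 1 13)(4 5 7))^9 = (0 11)(1 2)(3 13)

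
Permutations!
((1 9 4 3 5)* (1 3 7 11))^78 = ((1 9 4 7 11)(3 5))^78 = (1 7 9 11 4)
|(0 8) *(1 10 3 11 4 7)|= |(0 8)(1 10 3 11 4 7)|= 6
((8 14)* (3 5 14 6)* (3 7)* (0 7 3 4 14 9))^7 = (0 5 6 14 7 9 3 8 4)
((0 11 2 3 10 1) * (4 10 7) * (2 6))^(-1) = ((0 11 6 2 3 7 4 10 1))^(-1) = (0 1 10 4 7 3 2 6 11)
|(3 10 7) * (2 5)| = |(2 5)(3 10 7)| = 6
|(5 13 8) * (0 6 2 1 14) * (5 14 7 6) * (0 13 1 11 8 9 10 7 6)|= 12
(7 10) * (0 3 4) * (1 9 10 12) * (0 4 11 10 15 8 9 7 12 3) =(1 7 3 11 10 12)(8 9 15) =[0, 7, 2, 11, 4, 5, 6, 3, 9, 15, 12, 10, 1, 13, 14, 8]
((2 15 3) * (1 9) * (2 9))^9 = ((1 2 15 3 9))^9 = (1 9 3 15 2)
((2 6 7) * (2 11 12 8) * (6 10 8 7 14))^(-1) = ((2 10 8)(6 14)(7 11 12))^(-1) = (2 8 10)(6 14)(7 12 11)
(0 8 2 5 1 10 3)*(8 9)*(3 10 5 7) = (10)(0 9 8 2 7 3)(1 5) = [9, 5, 7, 0, 4, 1, 6, 3, 2, 8, 10]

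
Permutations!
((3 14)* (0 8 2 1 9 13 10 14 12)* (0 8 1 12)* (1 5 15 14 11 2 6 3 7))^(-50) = (0 2 1)(3 11 7)(5 12 9)(6 10 14)(8 13 15) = ((0 5 15 14 7 1 9 13 10 11 2 12 8 6 3))^(-50)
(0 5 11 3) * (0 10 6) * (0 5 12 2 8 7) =[12, 1, 8, 10, 4, 11, 5, 0, 7, 9, 6, 3, 2] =(0 12 2 8 7)(3 10 6 5 11)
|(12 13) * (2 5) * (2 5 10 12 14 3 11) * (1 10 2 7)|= |(1 10 12 13 14 3 11 7)|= 8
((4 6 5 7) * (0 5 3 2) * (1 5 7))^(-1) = ((0 7 4 6 3 2)(1 5))^(-1) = (0 2 3 6 4 7)(1 5)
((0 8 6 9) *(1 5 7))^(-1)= (0 9 6 8)(1 7 5)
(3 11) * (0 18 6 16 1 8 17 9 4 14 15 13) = (0 18 6 16 1 8 17 9 4 14 15 13)(3 11) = [18, 8, 2, 11, 14, 5, 16, 7, 17, 4, 10, 3, 12, 0, 15, 13, 1, 9, 6]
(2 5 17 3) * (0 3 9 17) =[3, 1, 5, 2, 4, 0, 6, 7, 8, 17, 10, 11, 12, 13, 14, 15, 16, 9] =(0 3 2 5)(9 17)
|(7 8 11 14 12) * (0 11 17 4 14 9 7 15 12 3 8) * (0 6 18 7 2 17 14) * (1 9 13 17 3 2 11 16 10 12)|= 132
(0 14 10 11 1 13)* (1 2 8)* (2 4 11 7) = (0 14 10 7 2 8 1 13)(4 11) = [14, 13, 8, 3, 11, 5, 6, 2, 1, 9, 7, 4, 12, 0, 10]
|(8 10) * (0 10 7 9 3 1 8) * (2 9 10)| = 8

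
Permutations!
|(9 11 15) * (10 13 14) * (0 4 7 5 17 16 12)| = |(0 4 7 5 17 16 12)(9 11 15)(10 13 14)| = 21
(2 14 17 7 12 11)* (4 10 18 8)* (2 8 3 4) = (2 14 17 7 12 11 8)(3 4 10 18) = [0, 1, 14, 4, 10, 5, 6, 12, 2, 9, 18, 8, 11, 13, 17, 15, 16, 7, 3]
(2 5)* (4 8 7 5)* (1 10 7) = (1 10 7 5 2 4 8) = [0, 10, 4, 3, 8, 2, 6, 5, 1, 9, 7]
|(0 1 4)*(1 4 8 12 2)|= 4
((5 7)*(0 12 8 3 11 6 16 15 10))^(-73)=((0 12 8 3 11 6 16 15 10)(5 7))^(-73)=(0 10 15 16 6 11 3 8 12)(5 7)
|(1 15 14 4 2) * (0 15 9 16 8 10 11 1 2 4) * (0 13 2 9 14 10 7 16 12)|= |(0 15 10 11 1 14 13 2 9 12)(7 16 8)|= 30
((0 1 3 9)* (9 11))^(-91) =(0 9 11 3 1)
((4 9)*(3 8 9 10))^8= (3 4 8 10 9)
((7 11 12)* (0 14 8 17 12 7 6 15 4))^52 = ((0 14 8 17 12 6 15 4)(7 11))^52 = (0 12)(4 17)(6 14)(8 15)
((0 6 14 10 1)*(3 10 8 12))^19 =((0 6 14 8 12 3 10 1))^19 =(0 8 10 6 12 1 14 3)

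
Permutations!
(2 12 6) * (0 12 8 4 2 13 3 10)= (0 12 6 13 3 10)(2 8 4)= [12, 1, 8, 10, 2, 5, 13, 7, 4, 9, 0, 11, 6, 3]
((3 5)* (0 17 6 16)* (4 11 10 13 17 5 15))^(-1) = (0 16 6 17 13 10 11 4 15 3 5)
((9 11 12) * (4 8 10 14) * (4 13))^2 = (4 10 13 8 14)(9 12 11)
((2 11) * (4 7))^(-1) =((2 11)(4 7))^(-1) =(2 11)(4 7)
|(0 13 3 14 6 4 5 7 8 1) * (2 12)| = |(0 13 3 14 6 4 5 7 8 1)(2 12)| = 10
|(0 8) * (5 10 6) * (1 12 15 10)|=|(0 8)(1 12 15 10 6 5)|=6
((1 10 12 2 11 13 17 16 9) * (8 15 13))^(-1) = (1 9 16 17 13 15 8 11 2 12 10)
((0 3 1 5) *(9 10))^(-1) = ((0 3 1 5)(9 10))^(-1) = (0 5 1 3)(9 10)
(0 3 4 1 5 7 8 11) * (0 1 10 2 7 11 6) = (0 3 4 10 2 7 8 6)(1 5 11) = [3, 5, 7, 4, 10, 11, 0, 8, 6, 9, 2, 1]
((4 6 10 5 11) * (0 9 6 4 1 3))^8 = (11)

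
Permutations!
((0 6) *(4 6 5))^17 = (0 5 4 6)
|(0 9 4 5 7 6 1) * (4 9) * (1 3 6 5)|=6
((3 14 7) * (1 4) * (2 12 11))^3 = (14)(1 4)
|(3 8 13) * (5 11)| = 6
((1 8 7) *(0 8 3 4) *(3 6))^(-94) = ((0 8 7 1 6 3 4))^(-94) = (0 6 8 3 7 4 1)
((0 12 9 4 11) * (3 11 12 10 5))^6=((0 10 5 3 11)(4 12 9))^6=(12)(0 10 5 3 11)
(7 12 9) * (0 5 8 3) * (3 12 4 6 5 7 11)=(0 7 4 6 5 8 12 9 11 3)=[7, 1, 2, 0, 6, 8, 5, 4, 12, 11, 10, 3, 9]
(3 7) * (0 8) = (0 8)(3 7) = [8, 1, 2, 7, 4, 5, 6, 3, 0]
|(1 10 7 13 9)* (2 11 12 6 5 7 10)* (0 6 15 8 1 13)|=12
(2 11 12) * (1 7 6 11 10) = [0, 7, 10, 3, 4, 5, 11, 6, 8, 9, 1, 12, 2] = (1 7 6 11 12 2 10)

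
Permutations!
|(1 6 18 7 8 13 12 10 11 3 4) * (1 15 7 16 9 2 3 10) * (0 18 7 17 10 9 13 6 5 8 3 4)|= 77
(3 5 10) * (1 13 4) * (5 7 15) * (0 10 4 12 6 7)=[10, 13, 2, 0, 1, 4, 7, 15, 8, 9, 3, 11, 6, 12, 14, 5]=(0 10 3)(1 13 12 6 7 15 5 4)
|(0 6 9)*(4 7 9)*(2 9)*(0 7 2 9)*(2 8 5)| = |(0 6 4 8 5 2)(7 9)| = 6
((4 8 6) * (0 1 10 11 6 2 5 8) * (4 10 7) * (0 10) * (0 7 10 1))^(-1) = ((1 10 11 6 7 4)(2 5 8))^(-1) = (1 4 7 6 11 10)(2 8 5)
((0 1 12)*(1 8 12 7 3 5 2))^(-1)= (0 12 8)(1 2 5 3 7)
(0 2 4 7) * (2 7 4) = (0 7) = [7, 1, 2, 3, 4, 5, 6, 0]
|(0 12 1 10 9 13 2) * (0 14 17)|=|(0 12 1 10 9 13 2 14 17)|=9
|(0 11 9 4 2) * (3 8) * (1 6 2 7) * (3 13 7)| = 11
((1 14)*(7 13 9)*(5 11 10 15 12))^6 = ((1 14)(5 11 10 15 12)(7 13 9))^6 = (5 11 10 15 12)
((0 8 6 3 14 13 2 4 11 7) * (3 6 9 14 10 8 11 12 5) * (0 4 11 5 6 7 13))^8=(0 5 3 10 8 9 14)(2 13 11)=((0 5 3 10 8 9 14)(2 11 13)(4 12 6 7))^8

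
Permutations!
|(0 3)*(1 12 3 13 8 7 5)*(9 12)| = |(0 13 8 7 5 1 9 12 3)| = 9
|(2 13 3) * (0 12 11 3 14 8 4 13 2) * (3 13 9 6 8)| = 12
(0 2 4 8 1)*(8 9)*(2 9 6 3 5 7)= (0 9 8 1)(2 4 6 3 5 7)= [9, 0, 4, 5, 6, 7, 3, 2, 1, 8]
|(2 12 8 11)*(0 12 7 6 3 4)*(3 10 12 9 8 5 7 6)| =|(0 9 8 11 2 6 10 12 5 7 3 4)| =12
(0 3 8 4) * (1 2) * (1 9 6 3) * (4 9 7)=[1, 2, 7, 8, 0, 5, 3, 4, 9, 6]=(0 1 2 7 4)(3 8 9 6)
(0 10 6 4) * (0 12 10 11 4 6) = (0 11 4 12 10) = [11, 1, 2, 3, 12, 5, 6, 7, 8, 9, 0, 4, 10]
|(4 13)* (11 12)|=|(4 13)(11 12)|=2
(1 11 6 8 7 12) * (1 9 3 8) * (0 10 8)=[10, 11, 2, 0, 4, 5, 1, 12, 7, 3, 8, 6, 9]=(0 10 8 7 12 9 3)(1 11 6)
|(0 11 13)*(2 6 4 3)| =|(0 11 13)(2 6 4 3)| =12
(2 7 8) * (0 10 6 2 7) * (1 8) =(0 10 6 2)(1 8 7) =[10, 8, 0, 3, 4, 5, 2, 1, 7, 9, 6]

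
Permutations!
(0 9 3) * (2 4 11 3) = (0 9 2 4 11 3) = [9, 1, 4, 0, 11, 5, 6, 7, 8, 2, 10, 3]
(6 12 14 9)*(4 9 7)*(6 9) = [0, 1, 2, 3, 6, 5, 12, 4, 8, 9, 10, 11, 14, 13, 7] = (4 6 12 14 7)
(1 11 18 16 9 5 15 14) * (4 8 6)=(1 11 18 16 9 5 15 14)(4 8 6)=[0, 11, 2, 3, 8, 15, 4, 7, 6, 5, 10, 18, 12, 13, 1, 14, 9, 17, 16]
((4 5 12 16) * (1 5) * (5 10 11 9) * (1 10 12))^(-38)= (1 16 10 9)(4 11 5 12)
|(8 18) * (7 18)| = 3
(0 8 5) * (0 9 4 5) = (0 8)(4 5 9) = [8, 1, 2, 3, 5, 9, 6, 7, 0, 4]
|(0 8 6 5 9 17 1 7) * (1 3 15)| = |(0 8 6 5 9 17 3 15 1 7)| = 10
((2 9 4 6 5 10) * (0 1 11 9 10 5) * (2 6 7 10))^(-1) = (0 6 10 7 4 9 11 1)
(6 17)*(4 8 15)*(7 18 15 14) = (4 8 14 7 18 15)(6 17) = [0, 1, 2, 3, 8, 5, 17, 18, 14, 9, 10, 11, 12, 13, 7, 4, 16, 6, 15]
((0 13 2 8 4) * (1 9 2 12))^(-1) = (0 4 8 2 9 1 12 13)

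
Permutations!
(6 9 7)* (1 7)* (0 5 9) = (0 5 9 1 7 6) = [5, 7, 2, 3, 4, 9, 0, 6, 8, 1]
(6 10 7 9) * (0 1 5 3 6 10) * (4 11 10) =(0 1 5 3 6)(4 11 10 7 9) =[1, 5, 2, 6, 11, 3, 0, 9, 8, 4, 7, 10]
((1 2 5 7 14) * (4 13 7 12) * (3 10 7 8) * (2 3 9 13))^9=((1 3 10 7 14)(2 5 12 4)(8 9 13))^9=(1 14 7 10 3)(2 5 12 4)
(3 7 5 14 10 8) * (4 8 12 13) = (3 7 5 14 10 12 13 4 8) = [0, 1, 2, 7, 8, 14, 6, 5, 3, 9, 12, 11, 13, 4, 10]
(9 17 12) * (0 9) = (0 9 17 12) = [9, 1, 2, 3, 4, 5, 6, 7, 8, 17, 10, 11, 0, 13, 14, 15, 16, 12]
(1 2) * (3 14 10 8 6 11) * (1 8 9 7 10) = [0, 2, 8, 14, 4, 5, 11, 10, 6, 7, 9, 3, 12, 13, 1] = (1 2 8 6 11 3 14)(7 10 9)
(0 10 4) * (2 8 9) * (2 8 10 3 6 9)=(0 3 6 9 8 2 10 4)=[3, 1, 10, 6, 0, 5, 9, 7, 2, 8, 4]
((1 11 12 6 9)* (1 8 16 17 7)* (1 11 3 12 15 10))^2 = (1 12 9 16 7 15)(3 6 8 17 11 10)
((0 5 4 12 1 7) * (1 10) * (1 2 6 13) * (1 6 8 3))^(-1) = ((0 5 4 12 10 2 8 3 1 7)(6 13))^(-1) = (0 7 1 3 8 2 10 12 4 5)(6 13)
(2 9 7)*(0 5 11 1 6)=(0 5 11 1 6)(2 9 7)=[5, 6, 9, 3, 4, 11, 0, 2, 8, 7, 10, 1]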